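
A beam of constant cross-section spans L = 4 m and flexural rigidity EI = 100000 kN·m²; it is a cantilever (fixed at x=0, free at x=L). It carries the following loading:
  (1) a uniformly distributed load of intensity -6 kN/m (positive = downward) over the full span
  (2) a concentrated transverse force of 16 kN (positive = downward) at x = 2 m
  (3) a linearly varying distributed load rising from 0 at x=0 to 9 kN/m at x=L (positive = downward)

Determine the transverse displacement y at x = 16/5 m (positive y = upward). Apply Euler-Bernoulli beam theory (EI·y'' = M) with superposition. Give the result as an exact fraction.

Load 1 — uniform load w=-6 kN/m over full span:
  y_1 = -wx²(x²-4Lx+6L²)/(24EI) = -(-6)·(16/5)²·((16/5)²-4·4·(16/5)+6·4²)/(24·100000) = 2752/1953125 m
Load 2 — point force P=16 kN at a=2 m (b=L-a=2):
  y_2 = -Pa²(3x-a)/(6EI)  [x>a] = -16·2²·(3·(16/5)-2)/(6·100000) = -38/46875 m
Load 3 — triangular load w₀=9 kN/m (0→w₀ over full span):
  y_3 = (w₀Lx³/12-w₀L²x²/6-w₀x⁵/(120L))/EI = (9·4·(16/5)³/12-9·4²·(16/5)²/6-9·(16/5)⁵/(120·4))/100000 = -75072/48828125 m
Superposition: y = Σ y_i = -137566/146484375 m ≈ -0.000939 m

y(16/5) = -137566/146484375 m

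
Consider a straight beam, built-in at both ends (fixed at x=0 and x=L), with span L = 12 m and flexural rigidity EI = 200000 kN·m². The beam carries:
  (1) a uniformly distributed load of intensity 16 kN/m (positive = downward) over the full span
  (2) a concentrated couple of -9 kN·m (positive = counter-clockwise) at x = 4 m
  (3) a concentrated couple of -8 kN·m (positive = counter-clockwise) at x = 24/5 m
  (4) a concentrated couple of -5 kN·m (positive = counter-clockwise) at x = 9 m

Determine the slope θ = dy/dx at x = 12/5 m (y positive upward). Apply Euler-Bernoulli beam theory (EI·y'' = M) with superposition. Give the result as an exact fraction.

Load 1 — uniform load w=16 kN/m over full span:
  θ_1 = -wx(L-x)(L-2x)/(12EI) = -16·(12/5)·(12-(12/5))·(12-2·(12/5))/(12·200000) = -432/390625 rad
Load 2 — applied couple M₀=-9 kN·m at a=4 m (b=L-a=8):
  θ_2 = (R_Ax²/2 - M_Ax)/EI  [x≤a] with R_A=-1, M_A=0 = ((-1)·(12/5)²/2 - 0·(12/5))/200000 = -9/625000 rad
Load 3 — applied couple M₀=-8 kN·m at a=24/5 m (b=L-a=36/5):
  θ_3 = (R_Ax²/2 - M_Ax)/EI  [x≤a] with R_A=-24/25, M_A=-24/25 = ((-24/25)·(12/5)²/2 - (-24/25)·(12/5))/200000 = -9/3906250 rad
Load 4 — applied couple M₀=-5 kN·m at a=9 m (b=L-a=3):
  θ_4 = (R_Ax²/2 - M_Ax)/EI  [x≤a] with R_A=-15/32, M_A=-25/16 = ((-15/32)·(12/5)²/2 - (-25/16)·(12/5))/200000 = 3/250000 rad
Superposition: θ = Σ θ_i = -34707/31250000 rad ≈ -0.001111 rad

θ(12/5) = -34707/31250000 rad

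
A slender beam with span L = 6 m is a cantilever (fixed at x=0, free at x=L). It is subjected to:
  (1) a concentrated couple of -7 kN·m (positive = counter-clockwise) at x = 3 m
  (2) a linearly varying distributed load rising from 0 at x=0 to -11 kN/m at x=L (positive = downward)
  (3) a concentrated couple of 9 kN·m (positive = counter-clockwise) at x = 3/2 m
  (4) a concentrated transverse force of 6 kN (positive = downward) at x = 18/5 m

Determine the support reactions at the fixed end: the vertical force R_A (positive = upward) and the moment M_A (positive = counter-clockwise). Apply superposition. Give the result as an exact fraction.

Load 1 — applied couple M₀=-7 kN·m at a=3 m (b=L-a=3):
  R_A = 0 kN
  M_A = -M₀ = -(-7) = 7 kN·m
Load 2 — triangular load w₀=-11 kN/m (0→w₀ over full span):
  R_A = w₀L/2 = (-11)·6/2 = -33 kN
  M_A = w₀L²/3 = (-11)·6²/3 = -132 kN·m
Load 3 — applied couple M₀=9 kN·m at a=3/2 m (b=L-a=9/2):
  R_A = 0 kN
  M_A = -M₀ = -9 kN·m
Load 4 — point force P=6 kN at a=18/5 m (b=L-a=12/5):
  R_A = P = 6 kN
  M_A = Pa = 6·(18/5) = 108/5 kN·m
Superposition: R_A = -27 kN, M_A = -562/5 kN·m

R_A = -27 kN, M_A = -562/5 kN·m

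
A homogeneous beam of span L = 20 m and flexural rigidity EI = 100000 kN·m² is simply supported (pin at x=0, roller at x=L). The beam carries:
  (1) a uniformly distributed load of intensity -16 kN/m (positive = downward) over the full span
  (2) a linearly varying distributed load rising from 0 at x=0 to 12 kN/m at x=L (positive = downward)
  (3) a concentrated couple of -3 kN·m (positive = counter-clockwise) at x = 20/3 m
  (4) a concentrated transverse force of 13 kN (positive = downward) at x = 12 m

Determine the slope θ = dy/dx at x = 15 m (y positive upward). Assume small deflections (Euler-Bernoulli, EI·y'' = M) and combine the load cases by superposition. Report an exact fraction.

Load 1 — uniform load w=-16 kN/m over full span:
  θ_1 = -w(L³-6Lx²+4x³)/(24EI) = -(-16)·(20³-6·20·15²+4·15³)/(24·100000) = -11/300 rad
Load 2 — triangular load w₀=12 kN/m (0→w₀ over full span):
  θ_2 = -w₀(7L⁴-30L²x²+15x⁴)/(360LEI) = -12·(7·20⁴-30·20²·15²+15·15⁴)/(360·20·100000) = 1313/96000 rad
Load 3 — applied couple M₀=-3 kN·m at a=20/3 m (b=L-a=40/3):
  θ_3 = (M₀x²/(2L)-M₀(x-a)+C₁)/EI  [x>a] with C₁=M₀(3b²-L²)/(6L)=-10/3 = ((-3)·15²/(2·20)-(-3)·(15-(20/3))+(-10/3))/100000 = 23/480000 rad
Load 4 — point force P=13 kN at a=12 m (b=L-a=8):
  θ_4 = -Pa(2L²-6Lx+3x²+a²)/(6LEI)  [x>a] = -13·12·(2·20²-6·20·15+3·15²+12²)/(6·20·100000) = 2353/1000000 rad
Superposition: θ = Σ θ_i = -30883/1500000 rad ≈ -0.020589 rad

θ(15) = -30883/1500000 rad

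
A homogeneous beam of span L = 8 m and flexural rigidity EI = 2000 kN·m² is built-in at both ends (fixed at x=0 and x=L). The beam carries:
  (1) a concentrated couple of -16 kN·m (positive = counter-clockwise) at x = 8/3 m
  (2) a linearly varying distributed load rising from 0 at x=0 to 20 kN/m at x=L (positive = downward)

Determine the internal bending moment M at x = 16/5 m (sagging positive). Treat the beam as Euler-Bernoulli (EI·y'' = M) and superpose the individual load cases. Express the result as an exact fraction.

M(16/5) = 2096/75 kN·m

Load 1 — applied couple M₀=-16 kN·m at a=8/3 m (b=L-a=16/3):
  M_1 = R_Ax - M_A - M₀  [x>a] with R_A=-8/3, M_A=0 = (-8/3)·(16/5) - 0 - (-16) = 112/15 kN·m
Load 2 — triangular load w₀=20 kN/m (0→w₀ over full span):
  M_2 = 3w₀Lx/20 - w₀L²/30 - w₀x³/(6L) = 3·20·8·(16/5)/20 - 20·8²/30 - 20·(16/5)³/(6·8) = 512/25 kN·m
Superposition: M = Σ M_i = 2096/75 kN·m ≈ 27.946667 kN·m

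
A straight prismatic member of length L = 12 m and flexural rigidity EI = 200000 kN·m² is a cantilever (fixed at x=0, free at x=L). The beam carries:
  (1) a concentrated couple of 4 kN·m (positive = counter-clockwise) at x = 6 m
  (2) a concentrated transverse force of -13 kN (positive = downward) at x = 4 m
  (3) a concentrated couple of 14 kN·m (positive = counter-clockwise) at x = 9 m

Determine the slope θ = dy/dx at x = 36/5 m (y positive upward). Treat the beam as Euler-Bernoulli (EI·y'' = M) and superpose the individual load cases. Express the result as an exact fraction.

θ(36/5) = 143/125000 rad

Load 1 — applied couple M₀=4 kN·m at a=6 m (b=L-a=6):
  θ_1 = M₀a/EI  [x>a] = 4·6/200000 = 3/25000 rad
Load 2 — point force P=-13 kN at a=4 m (b=L-a=8):
  θ_2 = -Pa²/(2EI)  [x>a] = -(-13)·4²/(2·200000) = 13/25000 rad
Load 3 — applied couple M₀=14 kN·m at a=9 m (b=L-a=3):
  θ_3 = M₀x/EI  [x≤a] = 14·(36/5)/200000 = 63/125000 rad
Superposition: θ = Σ θ_i = 143/125000 rad ≈ 0.001144 rad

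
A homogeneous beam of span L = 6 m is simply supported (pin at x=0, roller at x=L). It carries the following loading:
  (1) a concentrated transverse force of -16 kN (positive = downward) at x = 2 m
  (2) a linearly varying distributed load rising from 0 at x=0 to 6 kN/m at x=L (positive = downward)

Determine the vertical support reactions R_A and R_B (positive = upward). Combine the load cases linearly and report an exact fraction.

Load 1 — point force P=-16 kN at a=2 m (b=L-a=4):
  R_A = Pb/L = (-16)·4/6 = -32/3 kN
  R_B = Pa/L = (-16)·2/6 = -16/3 kN
Load 2 — triangular load w₀=6 kN/m (0→w₀ over full span):
  R_A = w₀L/6 = 6·6/6 = 6 kN
  R_B = w₀L/3 = 6·6/3 = 12 kN
Superposition: R_A = -14/3 kN, R_B = 20/3 kN

R_A = -14/3 kN, R_B = 20/3 kN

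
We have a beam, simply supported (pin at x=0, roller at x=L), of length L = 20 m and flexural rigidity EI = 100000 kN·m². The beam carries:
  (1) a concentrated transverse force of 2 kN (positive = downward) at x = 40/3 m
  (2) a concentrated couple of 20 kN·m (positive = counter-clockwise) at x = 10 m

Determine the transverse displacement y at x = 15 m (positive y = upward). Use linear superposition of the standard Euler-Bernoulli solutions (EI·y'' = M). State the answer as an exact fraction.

y(15) = -203/129600 m

Load 1 — point force P=2 kN at a=40/3 m (b=L-a=20/3):
  y_1 = -Pa(L-x)(2Lx-a²-x²)/(6LEI)  [x>a] = -2·(40/3)·(20-15)·(2·20·15-(40/3)²-15²)/(6·20·100000) = -71/32400 m
Load 2 — applied couple M₀=20 kN·m at a=10 m (b=L-a=10):
  y_2 = (M₀x³/(6L)-M₀(x-a)²/2+C₁x)/EI  [x>a] with C₁=M₀(3b²-L²)/(6L)=-50/3 = (20·15³/(6·20)-20·(15-10)²/2+(-50/3)·15)/100000 = 1/1600 m
Superposition: y = Σ y_i = -203/129600 m ≈ -0.001566 m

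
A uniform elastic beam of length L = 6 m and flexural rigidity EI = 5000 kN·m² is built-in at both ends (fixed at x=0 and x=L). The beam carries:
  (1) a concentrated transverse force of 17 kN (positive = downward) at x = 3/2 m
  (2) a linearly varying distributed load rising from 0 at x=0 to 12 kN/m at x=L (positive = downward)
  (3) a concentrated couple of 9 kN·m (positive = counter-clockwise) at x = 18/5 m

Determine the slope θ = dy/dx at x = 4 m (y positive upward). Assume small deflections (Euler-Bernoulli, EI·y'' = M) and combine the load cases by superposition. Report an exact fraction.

θ(4) = 4163/1500000 rad

Load 1 — point force P=17 kN at a=3/2 m (b=L-a=9/2):
  θ_1 = Pa²(L-x)(2bL-(3b+a)(L-x))/(2L³EI)  [x>a] = 17·(3/2)²·(6-4)·(2·(9/2)·6-(3·(9/2)+(3/2))·(6-4))/(2·6³·5000) = 17/20000 rad
Load 2 — triangular load w₀=12 kN/m (0→w₀ over full span):
  θ_2 = -w₀(2x(L-x)(L-2x)(x+2L)+x²(L-x)²)/(120LEI) = -12·(2·4·(6-4)·(6-2·4)·(4+2·6)+4²·(6-4)²)/(120·6·5000) = 14/9375 rad
Load 3 — applied couple M₀=9 kN·m at a=18/5 m (b=L-a=12/5):
  θ_3 = (R_Ax²/2 - M_Ax - M₀(x-a))/EI  [x>a] with R_A=54/25, M_A=72/25 = ((54/25)·4²/2 - (72/25)·4 - 9·(4-(18/5)))/5000 = 27/62500 rad
Superposition: θ = Σ θ_i = 4163/1500000 rad ≈ 0.002775 rad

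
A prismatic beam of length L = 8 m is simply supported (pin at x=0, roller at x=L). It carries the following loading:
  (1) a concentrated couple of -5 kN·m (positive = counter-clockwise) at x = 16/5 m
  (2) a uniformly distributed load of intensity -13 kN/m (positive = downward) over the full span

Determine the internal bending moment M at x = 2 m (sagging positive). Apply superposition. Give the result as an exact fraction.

Load 1 — applied couple M₀=-5 kN·m at a=16/5 m (b=L-a=24/5):
  M_1 = M₀x/L  [x≤a] = (-5)·2/8 = -5/4 kN·m
Load 2 — uniform load w=-13 kN/m over full span:
  M_2 = wx(L-x)/2 = (-13)·2·(8-2)/2 = -78 kN·m
Superposition: M = Σ M_i = -317/4 kN·m ≈ -79.250000 kN·m

M(2) = -317/4 kN·m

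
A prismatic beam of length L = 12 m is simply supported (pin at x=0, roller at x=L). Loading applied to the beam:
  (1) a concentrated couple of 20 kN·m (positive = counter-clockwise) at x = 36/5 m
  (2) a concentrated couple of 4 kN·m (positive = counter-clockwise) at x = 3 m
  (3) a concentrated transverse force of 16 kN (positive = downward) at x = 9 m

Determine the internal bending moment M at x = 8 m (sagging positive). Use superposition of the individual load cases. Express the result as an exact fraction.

M(8) = 24 kN·m

Load 1 — applied couple M₀=20 kN·m at a=36/5 m (b=L-a=24/5):
  M_1 = M₀x/L - M₀  [x>a] = 20·8/12 - 20 = -20/3 kN·m
Load 2 — applied couple M₀=4 kN·m at a=3 m (b=L-a=9):
  M_2 = M₀x/L - M₀  [x>a] = 4·8/12 - 4 = -4/3 kN·m
Load 3 — point force P=16 kN at a=9 m (b=L-a=3):
  M_3 = Pbx/L  [x≤a] = 16·3·8/12 = 32 kN·m
Superposition: M = Σ M_i = 24 kN·m ≈ 24.000000 kN·m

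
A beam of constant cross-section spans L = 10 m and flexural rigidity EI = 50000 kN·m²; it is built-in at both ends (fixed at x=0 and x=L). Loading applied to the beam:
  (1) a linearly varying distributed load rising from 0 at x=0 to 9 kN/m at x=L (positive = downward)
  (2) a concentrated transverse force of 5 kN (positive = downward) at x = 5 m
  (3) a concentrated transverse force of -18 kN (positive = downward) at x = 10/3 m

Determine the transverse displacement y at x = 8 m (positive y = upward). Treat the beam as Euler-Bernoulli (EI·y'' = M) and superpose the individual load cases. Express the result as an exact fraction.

y(8) = -19117/22500000 m

Load 1 — triangular load w₀=9 kN/m (0→w₀ over full span):
  y_1 = -w₀x²(L-x)²(x+2L)/(120LEI) = -9·8²·(10-8)²·(8+2·10)/(120·10·50000) = -84/78125 m
Load 2 — point force P=5 kN at a=5 m (b=L-a=5):
  y_2 = -Pa²(L-x)²(3bL-(3b+a)(L-x))/(6L³EI)  [x>a] = -5·5²·(10-8)²·(3·5·10-(3·5+5)·(10-8))/(6·10³·50000) = -11/60000 m
Load 3 — point force P=-18 kN at a=10/3 m (b=L-a=20/3):
  y_3 = -Pa²(L-x)²(3bL-(3b+a)(L-x))/(6L³EI)  [x>a] = -(-18)·(10/3)²·(10-8)²·(3·(20/3)·10-(3·(20/3)+(10/3))·(10-8))/(6·10³·50000) = 23/56250 m
Superposition: y = Σ y_i = -19117/22500000 m ≈ -0.000850 m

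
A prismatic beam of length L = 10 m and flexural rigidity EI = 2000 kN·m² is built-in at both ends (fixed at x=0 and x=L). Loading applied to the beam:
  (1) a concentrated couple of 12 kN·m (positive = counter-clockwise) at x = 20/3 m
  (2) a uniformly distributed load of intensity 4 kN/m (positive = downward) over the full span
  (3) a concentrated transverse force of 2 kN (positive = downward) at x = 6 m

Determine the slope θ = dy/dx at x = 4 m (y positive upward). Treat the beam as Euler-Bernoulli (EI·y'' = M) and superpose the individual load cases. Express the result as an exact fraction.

Load 1 — applied couple M₀=12 kN·m at a=20/3 m (b=L-a=10/3):
  θ_1 = (R_Ax²/2 - M_Ax)/EI  [x≤a] with R_A=8/5, M_A=4 = ((8/5)·4²/2 - 4·4)/2000 = -1/625 rad
Load 2 — uniform load w=4 kN/m over full span:
  θ_2 = -wx(L-x)(L-2x)/(12EI) = -4·4·(10-4)·(10-2·4)/(12·2000) = -1/125 rad
Load 3 — point force P=2 kN at a=6 m (b=L-a=4):
  θ_3 = -Pb²x(2aL-(3a+b)x)/(2L³EI)  [x≤a] = -2·4²·4·(2·6·10-(3·6+4)·4)/(2·10³·2000) = -16/15625 rad
Superposition: θ = Σ θ_i = -166/15625 rad ≈ -0.010624 rad

θ(4) = -166/15625 rad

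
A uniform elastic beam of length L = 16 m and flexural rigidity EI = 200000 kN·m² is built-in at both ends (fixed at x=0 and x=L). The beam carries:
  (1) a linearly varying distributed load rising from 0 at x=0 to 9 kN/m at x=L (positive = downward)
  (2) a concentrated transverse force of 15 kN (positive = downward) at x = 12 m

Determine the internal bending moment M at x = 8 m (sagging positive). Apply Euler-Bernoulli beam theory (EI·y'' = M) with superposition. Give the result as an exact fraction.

M(8) = 111/2 kN·m

Load 1 — triangular load w₀=9 kN/m (0→w₀ over full span):
  M_1 = 3w₀Lx/20 - w₀L²/30 - w₀x³/(6L) = 3·9·16·8/20 - 9·16²/30 - 9·8³/(6·16) = 48 kN·m
Load 2 — point force P=15 kN at a=12 m (b=L-a=4):
  M_2 = Pb²(3a+b)x/L³ - Pab²/L²  [x≤a] = 15·4²·(3·12+4)·8/16³ - 15·12·4²/16² = 15/2 kN·m
Superposition: M = Σ M_i = 111/2 kN·m ≈ 55.500000 kN·m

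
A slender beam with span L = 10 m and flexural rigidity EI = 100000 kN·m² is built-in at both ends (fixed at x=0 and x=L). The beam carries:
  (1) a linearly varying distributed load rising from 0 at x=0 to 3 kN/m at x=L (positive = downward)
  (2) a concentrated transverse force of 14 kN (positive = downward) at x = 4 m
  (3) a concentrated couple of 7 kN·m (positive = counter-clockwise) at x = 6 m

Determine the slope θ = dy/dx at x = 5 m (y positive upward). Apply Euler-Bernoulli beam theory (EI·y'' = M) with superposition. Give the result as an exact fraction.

Load 1 — triangular load w₀=3 kN/m (0→w₀ over full span):
  θ_1 = -w₀(2x(L-x)(L-2x)(x+2L)+x²(L-x)²)/(120LEI) = -3·(2·5·(10-5)·(10-2·5)·(5+2·10)+5²·(10-5)²)/(120·10·100000) = -1/64000 rad
Load 2 — point force P=14 kN at a=4 m (b=L-a=6):
  θ_2 = Pa²(L-x)(2bL-(3b+a)(L-x))/(2L³EI)  [x>a] = 14·4²·(10-5)·(2·6·10-(3·6+4)·(10-5))/(2·10³·100000) = 7/125000 rad
Load 3 — applied couple M₀=7 kN·m at a=6 m (b=L-a=4):
  θ_3 = (R_Ax²/2 - M_Ax)/EI  [x≤a] with R_A=126/125, M_A=56/25 = ((126/125)·5²/2 - (56/25)·5)/100000 = 7/500000 rad
Superposition: θ = Σ θ_i = 87/1600000 rad ≈ 0.000054 rad

θ(5) = 87/1600000 rad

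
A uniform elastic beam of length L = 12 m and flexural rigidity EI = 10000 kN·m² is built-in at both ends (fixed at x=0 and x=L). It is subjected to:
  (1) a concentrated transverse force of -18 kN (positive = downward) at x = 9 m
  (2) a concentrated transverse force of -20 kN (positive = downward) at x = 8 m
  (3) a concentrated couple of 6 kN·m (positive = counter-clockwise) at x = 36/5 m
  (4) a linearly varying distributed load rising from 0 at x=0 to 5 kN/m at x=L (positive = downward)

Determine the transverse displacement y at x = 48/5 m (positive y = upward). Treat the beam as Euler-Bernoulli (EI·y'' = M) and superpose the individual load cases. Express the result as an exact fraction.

Load 1 — point force P=-18 kN at a=9 m (b=L-a=3):
  y_1 = -Pa²(L-x)²(3bL-(3b+a)(L-x))/(6L³EI)  [x>a] = -(-18)·9²·(12-(48/5))²·(3·3·12-(3·3+9)·(12-(48/5)))/(6·12³·10000) = 6561/1250000 m
Load 2 — point force P=-20 kN at a=8 m (b=L-a=4):
  y_2 = -Pa²(L-x)²(3bL-(3b+a)(L-x))/(6L³EI)  [x>a] = -(-20)·8²·(12-(48/5))²·(3·4·12-(3·4+8)·(12-(48/5)))/(6·12³·10000) = 64/9375 m
Load 3 — applied couple M₀=6 kN·m at a=36/5 m (b=L-a=24/5):
  y_3 = (R_Ax³/6 - M_Ax²/2 - M₀(x-a)²/2)/EI  [x>a] with R_A=18/25, M_A=48/25 = ((18/25)·(48/5)³/6 - (48/25)·(48/5)²/2 - 6·((48/5)-(36/5))²/2)/10000 = 81/1953125 m
Load 4 — triangular load w₀=5 kN/m (0→w₀ over full span):
  y_4 = -w₀x²(L-x)²(x+2L)/(120LEI) = -5·(48/5)²·(12-(48/5))²·((48/5)+2·12)/(120·12·10000) = -12096/1953125 m
Superposition: y = Σ y_i = 111071/18750000 m ≈ 0.005924 m

y(48/5) = 111071/18750000 m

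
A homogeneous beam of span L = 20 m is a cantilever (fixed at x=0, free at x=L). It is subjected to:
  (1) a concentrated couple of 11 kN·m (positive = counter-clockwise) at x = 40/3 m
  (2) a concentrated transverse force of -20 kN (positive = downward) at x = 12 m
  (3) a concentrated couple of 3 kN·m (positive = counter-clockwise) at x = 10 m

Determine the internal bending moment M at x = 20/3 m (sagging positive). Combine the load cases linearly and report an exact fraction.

M(20/3) = 362/3 kN·m

Load 1 — applied couple M₀=11 kN·m at a=40/3 m (b=L-a=20/3):
  M_1 = M₀  [x≤a] = 11 = 11 kN·m
Load 2 — point force P=-20 kN at a=12 m (b=L-a=8):
  M_2 = -P(a-x)  [x≤a] = -(-20)·(12-(20/3)) = 320/3 kN·m
Load 3 — applied couple M₀=3 kN·m at a=10 m (b=L-a=10):
  M_3 = M₀  [x≤a] = 3 = 3 kN·m
Superposition: M = Σ M_i = 362/3 kN·m ≈ 120.666667 kN·m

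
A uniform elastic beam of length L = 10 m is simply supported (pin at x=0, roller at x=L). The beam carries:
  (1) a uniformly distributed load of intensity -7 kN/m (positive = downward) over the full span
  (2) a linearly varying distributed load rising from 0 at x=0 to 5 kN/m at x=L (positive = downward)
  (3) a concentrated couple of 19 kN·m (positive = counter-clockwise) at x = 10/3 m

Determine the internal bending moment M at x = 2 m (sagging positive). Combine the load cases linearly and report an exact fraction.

Load 1 — uniform load w=-7 kN/m over full span:
  M_1 = wx(L-x)/2 = (-7)·2·(10-2)/2 = -56 kN·m
Load 2 — triangular load w₀=5 kN/m (0→w₀ over full span):
  M_2 = w₀Lx/6 - w₀x³/(6L) = 5·10·2/6 - 5·2³/(6·10) = 16 kN·m
Load 3 — applied couple M₀=19 kN·m at a=10/3 m (b=L-a=20/3):
  M_3 = M₀x/L  [x≤a] = 19·2/10 = 19/5 kN·m
Superposition: M = Σ M_i = -181/5 kN·m ≈ -36.200000 kN·m

M(2) = -181/5 kN·m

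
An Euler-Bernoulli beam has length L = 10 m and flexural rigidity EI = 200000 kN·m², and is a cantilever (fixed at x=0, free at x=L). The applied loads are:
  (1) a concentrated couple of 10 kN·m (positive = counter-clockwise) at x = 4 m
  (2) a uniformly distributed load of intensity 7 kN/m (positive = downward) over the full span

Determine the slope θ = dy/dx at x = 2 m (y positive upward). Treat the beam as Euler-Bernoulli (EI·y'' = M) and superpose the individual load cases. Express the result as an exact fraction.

Load 1 — applied couple M₀=10 kN·m at a=4 m (b=L-a=6):
  θ_1 = M₀x/EI  [x≤a] = 10·2/200000 = 1/10000 rad
Load 2 — uniform load w=7 kN/m over full span:
  θ_2 = -wx(x²-3Lx+3L²)/(6EI) = -7·2·(2²-3·10·2+3·10²)/(6·200000) = -427/150000 rad
Superposition: θ = Σ θ_i = -103/37500 rad ≈ -0.002747 rad

θ(2) = -103/37500 rad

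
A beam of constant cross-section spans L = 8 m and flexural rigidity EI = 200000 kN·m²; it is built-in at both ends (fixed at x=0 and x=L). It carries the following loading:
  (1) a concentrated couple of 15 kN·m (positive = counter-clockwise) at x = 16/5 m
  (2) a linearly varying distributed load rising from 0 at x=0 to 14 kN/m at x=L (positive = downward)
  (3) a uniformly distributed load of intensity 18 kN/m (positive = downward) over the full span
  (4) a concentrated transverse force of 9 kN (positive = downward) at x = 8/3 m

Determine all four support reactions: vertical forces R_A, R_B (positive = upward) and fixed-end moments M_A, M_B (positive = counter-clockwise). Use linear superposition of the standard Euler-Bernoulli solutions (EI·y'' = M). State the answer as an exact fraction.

R_A = 589/6 kN, M_A = 415/3 kN·m, R_B = 665/6 kN, M_B = -424/3 kN·m

Load 1 — applied couple M₀=15 kN·m at a=16/5 m (b=L-a=24/5):
  R_A = 6M₀ab/L³ = 6·15·(16/5)·(24/5)/8³ = 27/10 kN
  M_A = M₀b(2a-b)/L² = 15·(24/5)·(2·(16/5)-(24/5))/8² = 9/5 kN·m
  R_B = -6M₀ab/L³ = -6·15·(16/5)·(24/5)/8³ = -27/10 kN
  M_B = M₀a(2b-a)/L² = 15·(16/5)·(2·(24/5)-(16/5))/8² = 24/5 kN·m
Load 2 — triangular load w₀=14 kN/m (0→w₀ over full span):
  R_A = 3w₀L/20 = 3·14·8/20 = 84/5 kN
  M_A = w₀L²/30 = 14·8²/30 = 448/15 kN·m
  R_B = 7w₀L/20 = 7·14·8/20 = 196/5 kN
  M_B = -w₀L²/20 = -14·8²/20 = -224/5 kN·m
Load 3 — uniform load w=18 kN/m over full span:
  R_A = wL/2 = 18·8/2 = 72 kN
  M_A = wL²/12 = 18·8²/12 = 96 kN·m
  R_B = wL/2 = 18·8/2 = 72 kN
  M_B = -wL²/12 = -18·8²/12 = -96 kN·m
Load 4 — point force P=9 kN at a=8/3 m (b=L-a=16/3):
  R_A = Pb²(3a+b)/L³ = 9·(16/3)²·(3·(8/3)+(16/3))/8³ = 20/3 kN
  M_A = Pab²/L² = 9·(8/3)·(16/3)²/8² = 32/3 kN·m
  R_B = Pa²(a+3b)/L³ = 9·(8/3)²·((8/3)+3·(16/3))/8³ = 7/3 kN
  M_B = -Pa²b/L² = -9·(8/3)²·(16/3)/8² = -16/3 kN·m
Superposition: R_A = 589/6 kN, M_A = 415/3 kN·m, R_B = 665/6 kN, M_B = -424/3 kN·m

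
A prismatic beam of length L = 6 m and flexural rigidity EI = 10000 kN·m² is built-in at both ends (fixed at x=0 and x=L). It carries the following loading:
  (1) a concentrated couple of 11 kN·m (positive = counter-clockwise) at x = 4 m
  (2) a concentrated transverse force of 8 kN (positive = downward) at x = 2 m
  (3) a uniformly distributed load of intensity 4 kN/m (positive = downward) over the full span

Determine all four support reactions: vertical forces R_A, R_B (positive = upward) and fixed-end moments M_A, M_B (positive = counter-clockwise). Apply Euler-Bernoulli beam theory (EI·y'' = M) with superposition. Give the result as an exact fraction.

Load 1 — applied couple M₀=11 kN·m at a=4 m (b=L-a=2):
  R_A = 6M₀ab/L³ = 6·11·4·2/6³ = 22/9 kN
  M_A = M₀b(2a-b)/L² = 11·2·(2·4-2)/6² = 11/3 kN·m
  R_B = -6M₀ab/L³ = -6·11·4·2/6³ = -22/9 kN
  M_B = M₀a(2b-a)/L² = 11·4·(2·2-4)/6² = 0 kN·m
Load 2 — point force P=8 kN at a=2 m (b=L-a=4):
  R_A = Pb²(3a+b)/L³ = 8·4²·(3·2+4)/6³ = 160/27 kN
  M_A = Pab²/L² = 8·2·4²/6² = 64/9 kN·m
  R_B = Pa²(a+3b)/L³ = 8·2²·(2+3·4)/6³ = 56/27 kN
  M_B = -Pa²b/L² = -8·2²·4/6² = -32/9 kN·m
Load 3 — uniform load w=4 kN/m over full span:
  R_A = wL/2 = 4·6/2 = 12 kN
  M_A = wL²/12 = 4·6²/12 = 12 kN·m
  R_B = wL/2 = 4·6/2 = 12 kN
  M_B = -wL²/12 = -4·6²/12 = -12 kN·m
Superposition: R_A = 550/27 kN, M_A = 205/9 kN·m, R_B = 314/27 kN, M_B = -140/9 kN·m

R_A = 550/27 kN, M_A = 205/9 kN·m, R_B = 314/27 kN, M_B = -140/9 kN·m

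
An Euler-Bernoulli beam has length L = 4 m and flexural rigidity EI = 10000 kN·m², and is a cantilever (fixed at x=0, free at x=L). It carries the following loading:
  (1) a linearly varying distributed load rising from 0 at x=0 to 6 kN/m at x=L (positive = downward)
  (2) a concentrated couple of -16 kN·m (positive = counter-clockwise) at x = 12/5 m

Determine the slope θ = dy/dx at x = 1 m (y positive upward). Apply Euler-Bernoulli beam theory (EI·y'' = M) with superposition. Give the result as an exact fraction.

Load 1 — triangular load w₀=6 kN/m (0→w₀ over full span):
  θ_1 = (w₀Lx²/4-w₀L²x/3-w₀x⁴/(24L))/EI = (6·4·1²/4-6·4²·1/3-6·1⁴/(24·4))/10000 = -417/160000 rad
Load 2 — applied couple M₀=-16 kN·m at a=12/5 m (b=L-a=8/5):
  θ_2 = M₀x/EI  [x≤a] = (-16)·1/10000 = -1/625 rad
Superposition: θ = Σ θ_i = -673/160000 rad ≈ -0.004206 rad

θ(1) = -673/160000 rad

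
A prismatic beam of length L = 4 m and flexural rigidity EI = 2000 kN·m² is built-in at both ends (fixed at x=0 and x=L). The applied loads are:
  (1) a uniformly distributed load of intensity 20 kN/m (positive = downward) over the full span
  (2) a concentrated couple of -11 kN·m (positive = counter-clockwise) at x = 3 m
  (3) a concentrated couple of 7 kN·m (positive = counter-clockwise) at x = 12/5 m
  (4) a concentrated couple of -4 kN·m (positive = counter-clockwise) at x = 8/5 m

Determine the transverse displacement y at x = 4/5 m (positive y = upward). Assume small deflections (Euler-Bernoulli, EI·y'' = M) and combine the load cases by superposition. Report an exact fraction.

Load 1 — uniform load w=20 kN/m over full span:
  y_1 = -wx²(L-x)²/(24EI) = -20·(4/5)²·(4-(4/5))²/(24·2000) = -128/46875 m
Load 2 — applied couple M₀=-11 kN·m at a=3 m (b=L-a=1):
  y_2 = (R_Ax³/6 - M_Ax²/2)/EI  [x≤a] with R_A=-99/32, M_A=-55/16 = ((-99/32)·(4/5)³/6 - (-55/16)·(4/5)²/2)/2000 = 209/500000 m
Load 3 — applied couple M₀=7 kN·m at a=12/5 m (b=L-a=8/5):
  y_3 = (R_Ax³/6 - M_Ax²/2)/EI  [x≤a] with R_A=63/25, M_A=56/25 = ((63/25)·(4/5)³/6 - (56/25)·(4/5)²/2)/2000 = -98/390625 m
Load 4 — applied couple M₀=-4 kN·m at a=8/5 m (b=L-a=12/5):
  y_4 = (R_Ax³/6 - M_Ax²/2)/EI  [x≤a] with R_A=-36/25, M_A=-12/25 = ((-36/25)·(4/5)³/6 - (-12/25)·(4/5)²/2)/2000 = 6/390625 m
Superposition: y = Σ y_i = -95557/37500000 m ≈ -0.002548 m

y(4/5) = -95557/37500000 m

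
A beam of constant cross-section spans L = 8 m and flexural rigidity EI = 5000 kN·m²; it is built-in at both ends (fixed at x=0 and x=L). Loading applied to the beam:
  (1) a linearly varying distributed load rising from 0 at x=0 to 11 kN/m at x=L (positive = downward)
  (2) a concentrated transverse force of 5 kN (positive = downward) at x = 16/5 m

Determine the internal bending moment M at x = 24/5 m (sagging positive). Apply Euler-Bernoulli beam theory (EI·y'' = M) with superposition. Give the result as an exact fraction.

Load 1 — triangular load w₀=11 kN/m (0→w₀ over full span):
  M_1 = 3w₀Lx/20 - w₀L²/30 - w₀x³/(6L) = 3·11·8·(24/5)/20 - 11·8²/30 - 11·(24/5)³/(6·8) = 5456/375 kN·m
Load 2 — point force P=5 kN at a=16/5 m (b=L-a=24/5):
  M_2 = Pa²(a+3b)(L-x)/L³ - Pa²b/L²  [x>a] = 5·(16/5)²·((16/5)+3·(24/5))·(8-(24/5))/8³ - 5·(16/5)²·(24/5)/8² = 224/125 kN·m
Superposition: M = Σ M_i = 6128/375 kN·m ≈ 16.341333 kN·m

M(24/5) = 6128/375 kN·m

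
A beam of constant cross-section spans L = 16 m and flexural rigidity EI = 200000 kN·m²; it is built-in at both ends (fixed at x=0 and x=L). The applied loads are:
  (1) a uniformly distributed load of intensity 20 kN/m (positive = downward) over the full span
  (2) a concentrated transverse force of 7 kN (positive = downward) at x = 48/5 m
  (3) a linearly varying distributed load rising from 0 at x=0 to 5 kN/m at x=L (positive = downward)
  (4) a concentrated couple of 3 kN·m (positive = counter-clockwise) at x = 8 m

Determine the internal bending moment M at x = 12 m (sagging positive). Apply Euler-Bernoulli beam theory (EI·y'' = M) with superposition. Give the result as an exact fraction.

Load 1 — uniform load w=20 kN/m over full span:
  M_1 = wLx/2 - wL²/12 - wx²/2 = 20·16·12/2 - 20·16²/12 - 20·12²/2 = 160/3 kN·m
Load 2 — point force P=7 kN at a=48/5 m (b=L-a=32/5):
  M_2 = Pa²(a+3b)(L-x)/L³ - Pa²b/L²  [x>a] = 7·(48/5)²·((48/5)+3·(32/5))·(16-12)/16³ - 7·(48/5)²·(32/5)/16² = 252/125 kN·m
Load 3 — triangular load w₀=5 kN/m (0→w₀ over full span):
  M_3 = 3w₀Lx/20 - w₀L²/30 - w₀x³/(6L) = 3·5·16·12/20 - 5·16²/30 - 5·12³/(6·16) = 34/3 kN·m
Load 4 — applied couple M₀=3 kN·m at a=8 m (b=L-a=8):
  M_4 = R_Ax - M_A - M₀  [x>a] with R_A=9/32, M_A=3/4 = (9/32)·12 - (3/4) - 3 = -3/8 kN·m
Superposition: M = Σ M_i = 198923/3000 kN·m ≈ 66.307667 kN·m

M(12) = 198923/3000 kN·m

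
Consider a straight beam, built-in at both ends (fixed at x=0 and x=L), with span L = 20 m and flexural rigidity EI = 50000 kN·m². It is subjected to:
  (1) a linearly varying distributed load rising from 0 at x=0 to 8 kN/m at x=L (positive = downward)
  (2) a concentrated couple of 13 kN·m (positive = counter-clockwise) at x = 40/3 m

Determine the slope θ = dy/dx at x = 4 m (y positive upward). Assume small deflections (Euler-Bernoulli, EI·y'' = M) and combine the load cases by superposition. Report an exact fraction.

Load 1 — triangular load w₀=8 kN/m (0→w₀ over full span):
  θ_1 = -w₀(2x(L-x)(L-2x)(x+2L)+x²(L-x)²)/(120LEI) = -8·(2·4·(20-4)·(20-2·4)·(4+2·20)+4²·(20-4)²)/(120·20·50000) = -224/46875 rad
Load 2 — applied couple M₀=13 kN·m at a=40/3 m (b=L-a=20/3):
  θ_2 = (R_Ax²/2 - M_Ax)/EI  [x≤a] with R_A=13/15, M_A=13/3 = ((13/15)·4²/2 - (13/3)·4)/50000 = -13/62500 rad
Superposition: θ = Σ θ_i = -187/37500 rad ≈ -0.004987 rad

θ(4) = -187/37500 rad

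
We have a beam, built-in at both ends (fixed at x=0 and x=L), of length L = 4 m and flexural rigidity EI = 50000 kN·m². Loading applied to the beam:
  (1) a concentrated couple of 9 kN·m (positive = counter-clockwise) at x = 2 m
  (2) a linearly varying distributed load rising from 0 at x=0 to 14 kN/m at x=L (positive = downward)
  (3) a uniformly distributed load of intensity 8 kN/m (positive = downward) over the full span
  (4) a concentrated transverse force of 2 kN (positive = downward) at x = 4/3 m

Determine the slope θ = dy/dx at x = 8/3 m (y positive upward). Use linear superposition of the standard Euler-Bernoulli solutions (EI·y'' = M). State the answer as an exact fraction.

θ(8/3) = 461/3796875 rad

Load 1 — applied couple M₀=9 kN·m at a=2 m (b=L-a=2):
  θ_1 = (R_Ax²/2 - M_Ax - M₀(x-a))/EI  [x>a] with R_A=27/8, M_A=9/4 = ((27/8)·(8/3)²/2 - (9/4)·(8/3) - 9·((8/3)-2))/50000 = 0 rad
Load 2 — triangular load w₀=14 kN/m (0→w₀ over full span):
  θ_2 = -w₀(2x(L-x)(L-2x)(x+2L)+x²(L-x)²)/(120LEI) = -14·(2·(8/3)·(4-(8/3))·(4-2·(8/3))·((8/3)+2·4)+(8/3)²·(4-(8/3))²)/(120·4·50000) = 196/3796875 rad
Load 3 — uniform load w=8 kN/m over full span:
  θ_3 = -wx(L-x)(L-2x)/(12EI) = -8·(8/3)·(4-(8/3))·(4-2·(8/3))/(12·50000) = 16/253125 rad
Load 4 — point force P=2 kN at a=4/3 m (b=L-a=8/3):
  θ_4 = Pa²(L-x)(2bL-(3b+a)(L-x))/(2L³EI)  [x>a] = 2·(4/3)²·(4-(8/3))·(2·(8/3)·4-(3·(8/3)+(4/3))·(4-(8/3)))/(2·4³·50000) = 1/151875 rad
Superposition: θ = Σ θ_i = 461/3796875 rad ≈ 0.000121 rad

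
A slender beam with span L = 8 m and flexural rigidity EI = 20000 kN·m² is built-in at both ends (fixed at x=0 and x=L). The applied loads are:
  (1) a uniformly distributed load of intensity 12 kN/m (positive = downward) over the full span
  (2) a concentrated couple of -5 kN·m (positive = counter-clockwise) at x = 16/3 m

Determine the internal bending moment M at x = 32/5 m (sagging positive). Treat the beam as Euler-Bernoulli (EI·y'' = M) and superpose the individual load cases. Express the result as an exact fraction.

Load 1 — uniform load w=12 kN/m over full span:
  M_1 = wLx/2 - wL²/12 - wx²/2 = 12·8·(32/5)/2 - 12·8²/12 - 12·(32/5)²/2 = -64/25 kN·m
Load 2 — applied couple M₀=-5 kN·m at a=16/3 m (b=L-a=8/3):
  M_2 = R_Ax - M_A - M₀  [x>a] with R_A=-5/6, M_A=-5/3 = (-5/6)·(32/5) - (-5/3) - (-5) = 4/3 kN·m
Superposition: M = Σ M_i = -92/75 kN·m ≈ -1.226667 kN·m

M(32/5) = -92/75 kN·m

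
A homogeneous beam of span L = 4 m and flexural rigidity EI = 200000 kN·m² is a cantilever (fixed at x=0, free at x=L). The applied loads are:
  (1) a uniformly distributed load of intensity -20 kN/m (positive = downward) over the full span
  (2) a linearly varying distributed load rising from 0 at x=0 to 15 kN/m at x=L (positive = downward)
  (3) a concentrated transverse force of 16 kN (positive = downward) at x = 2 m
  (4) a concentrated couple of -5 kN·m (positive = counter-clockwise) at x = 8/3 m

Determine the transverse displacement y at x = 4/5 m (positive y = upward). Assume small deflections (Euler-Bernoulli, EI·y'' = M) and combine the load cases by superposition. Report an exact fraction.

Load 1 — uniform load w=-20 kN/m over full span:
  y_1 = -wx²(x²-4Lx+6L²)/(24EI) = -(-20)·(4/5)²·((4/5)²-4·4·(4/5)+6·4²)/(24·200000) = 262/1171875 m
Load 2 — triangular load w₀=15 kN/m (0→w₀ over full span):
  y_2 = (w₀Lx³/12-w₀L²x²/6-w₀x⁵/(120L))/EI = (15·4·(4/5)³/12-15·4²·(4/5)²/6-15·(4/5)⁵/(120·4))/200000 = -2251/19531250 m
Load 3 — point force P=16 kN at a=2 m (b=L-a=2):
  y_3 = -Px²(3a-x)/(6EI)  [x≤a] = -16·(4/5)²·(3·2-(4/5))/(6·200000) = -52/1171875 m
Load 4 — applied couple M₀=-5 kN·m at a=8/3 m (b=L-a=4/3):
  y_4 = M₀x²/(2EI)  [x≤a] = (-5)·(4/5)²/(2·200000) = -1/125000 m
Superposition: y = Σ y_i = 4371/78125000 m ≈ 0.000056 m

y(4/5) = 4371/78125000 m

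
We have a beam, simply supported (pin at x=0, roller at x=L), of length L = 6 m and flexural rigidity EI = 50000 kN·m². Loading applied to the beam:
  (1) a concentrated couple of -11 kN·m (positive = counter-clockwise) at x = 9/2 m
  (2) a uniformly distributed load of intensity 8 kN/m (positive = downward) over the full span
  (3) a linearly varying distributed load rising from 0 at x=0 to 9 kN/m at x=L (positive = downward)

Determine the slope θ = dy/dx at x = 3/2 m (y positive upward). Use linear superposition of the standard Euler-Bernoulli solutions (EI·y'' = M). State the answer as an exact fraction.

θ(3/2) = -90389/64000000 rad

Load 1 — applied couple M₀=-11 kN·m at a=9/2 m (b=L-a=3/2):
  θ_1 = (M₀x²/(2L)+C₁)/EI  [x≤a] with C₁=M₀(3b²-L²)/(6L)=143/16 = ((-11)·(3/2)²/(2·6)+(143/16))/50000 = 11/80000 rad
Load 2 — uniform load w=8 kN/m over full span:
  θ_2 = -w(L³-6Lx²+4x³)/(24EI) = -8·(6³-6·6·(3/2)²+4·(3/2)³)/(24·50000) = -99/100000 rad
Load 3 — triangular load w₀=9 kN/m (0→w₀ over full span):
  θ_3 = -w₀(7L⁴-30L²x²+15x⁴)/(360LEI) = -9·(7·6⁴-30·6²·(3/2)²+15·(3/2)⁴)/(360·6·50000) = -35829/64000000 rad
Superposition: θ = Σ θ_i = -90389/64000000 rad ≈ -0.001412 rad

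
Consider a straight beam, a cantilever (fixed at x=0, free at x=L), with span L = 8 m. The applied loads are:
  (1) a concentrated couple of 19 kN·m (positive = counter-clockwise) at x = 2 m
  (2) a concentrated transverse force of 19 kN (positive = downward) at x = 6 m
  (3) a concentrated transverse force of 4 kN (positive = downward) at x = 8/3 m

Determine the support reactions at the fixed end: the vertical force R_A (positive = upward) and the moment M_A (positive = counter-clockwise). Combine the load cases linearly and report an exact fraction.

R_A = 23 kN, M_A = 317/3 kN·m

Load 1 — applied couple M₀=19 kN·m at a=2 m (b=L-a=6):
  R_A = 0 kN
  M_A = -M₀ = -19 kN·m
Load 2 — point force P=19 kN at a=6 m (b=L-a=2):
  R_A = P = 19 kN
  M_A = Pa = 19·6 = 114 kN·m
Load 3 — point force P=4 kN at a=8/3 m (b=L-a=16/3):
  R_A = P = 4 kN
  M_A = Pa = 4·(8/3) = 32/3 kN·m
Superposition: R_A = 23 kN, M_A = 317/3 kN·m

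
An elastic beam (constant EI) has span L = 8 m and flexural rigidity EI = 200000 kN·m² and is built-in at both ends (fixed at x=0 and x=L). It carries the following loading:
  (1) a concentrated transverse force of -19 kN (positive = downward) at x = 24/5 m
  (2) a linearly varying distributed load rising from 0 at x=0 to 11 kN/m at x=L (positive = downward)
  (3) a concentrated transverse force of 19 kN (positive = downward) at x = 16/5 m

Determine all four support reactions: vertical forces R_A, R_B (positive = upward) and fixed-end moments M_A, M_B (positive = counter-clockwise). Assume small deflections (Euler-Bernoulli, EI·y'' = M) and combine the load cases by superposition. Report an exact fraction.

Load 1 — point force P=-19 kN at a=24/5 m (b=L-a=16/5):
  R_A = Pb²(3a+b)/L³ = (-19)·(16/5)²·(3·(24/5)+(16/5))/8³ = -836/125 kN
  M_A = Pab²/L² = (-19)·(24/5)·(16/5)²/8² = -1824/125 kN·m
  R_B = Pa²(a+3b)/L³ = (-19)·(24/5)²·((24/5)+3·(16/5))/8³ = -1539/125 kN
  M_B = -Pa²b/L² = -(-19)·(24/5)²·(16/5)/8² = 2736/125 kN·m
Load 2 — triangular load w₀=11 kN/m (0→w₀ over full span):
  R_A = 3w₀L/20 = 3·11·8/20 = 66/5 kN
  M_A = w₀L²/30 = 11·8²/30 = 352/15 kN·m
  R_B = 7w₀L/20 = 7·11·8/20 = 154/5 kN
  M_B = -w₀L²/20 = -11·8²/20 = -176/5 kN·m
Load 3 — point force P=19 kN at a=16/5 m (b=L-a=24/5):
  R_A = Pb²(3a+b)/L³ = 19·(24/5)²·(3·(16/5)+(24/5))/8³ = 1539/125 kN
  M_A = Pab²/L² = 19·(16/5)·(24/5)²/8² = 2736/125 kN·m
  R_B = Pa²(a+3b)/L³ = 19·(16/5)²·((16/5)+3·(24/5))/8³ = 836/125 kN
  M_B = -Pa²b/L² = -19·(16/5)²·(24/5)/8² = -1824/125 kN·m
Superposition: R_A = 2353/125 kN, M_A = 11536/375 kN·m, R_B = 3147/125 kN, M_B = -3488/125 kN·m

R_A = 2353/125 kN, M_A = 11536/375 kN·m, R_B = 3147/125 kN, M_B = -3488/125 kN·m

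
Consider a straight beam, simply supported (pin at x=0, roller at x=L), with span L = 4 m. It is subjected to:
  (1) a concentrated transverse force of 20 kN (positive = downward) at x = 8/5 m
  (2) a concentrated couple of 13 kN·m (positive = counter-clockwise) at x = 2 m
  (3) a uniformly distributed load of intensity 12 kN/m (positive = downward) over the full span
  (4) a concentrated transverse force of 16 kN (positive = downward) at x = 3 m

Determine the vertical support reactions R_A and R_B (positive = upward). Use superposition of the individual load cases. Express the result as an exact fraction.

R_A = 173/4 kN, R_B = 163/4 kN

Load 1 — point force P=20 kN at a=8/5 m (b=L-a=12/5):
  R_A = Pb/L = 20·(12/5)/4 = 12 kN
  R_B = Pa/L = 20·(8/5)/4 = 8 kN
Load 2 — applied couple M₀=13 kN·m at a=2 m (b=L-a=2):
  R_A = M₀/L = 13/4 kN
  R_B = -M₀/L = -13/4 kN
Load 3 — uniform load w=12 kN/m over full span:
  R_A = wL/2 = 12·4/2 = 24 kN
  R_B = wL/2 = 12·4/2 = 24 kN
Load 4 — point force P=16 kN at a=3 m (b=L-a=1):
  R_A = Pb/L = 16·1/4 = 4 kN
  R_B = Pa/L = 16·3/4 = 12 kN
Superposition: R_A = 173/4 kN, R_B = 163/4 kN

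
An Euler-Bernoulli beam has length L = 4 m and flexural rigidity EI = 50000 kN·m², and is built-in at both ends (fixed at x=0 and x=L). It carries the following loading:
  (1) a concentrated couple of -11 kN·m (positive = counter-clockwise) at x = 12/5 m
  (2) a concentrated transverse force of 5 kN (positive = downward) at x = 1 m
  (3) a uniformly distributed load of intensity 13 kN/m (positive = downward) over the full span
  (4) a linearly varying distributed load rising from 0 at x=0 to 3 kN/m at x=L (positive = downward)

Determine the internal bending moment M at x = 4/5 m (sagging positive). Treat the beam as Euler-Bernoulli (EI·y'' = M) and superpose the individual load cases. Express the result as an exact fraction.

M(4/5) = -17/6000 kN·m

Load 1 — applied couple M₀=-11 kN·m at a=12/5 m (b=L-a=8/5):
  M_1 = R_Ax - M_A  [x≤a] with R_A=-99/25, M_A=-88/25 = (-99/25)·(4/5) - (-88/25) = 44/125 kN·m
Load 2 — point force P=5 kN at a=1 m (b=L-a=3):
  M_2 = Pb²(3a+b)x/L³ - Pab²/L²  [x≤a] = 5·3²·(3·1+3)·(4/5)/4³ - 5·1·3²/4² = 9/16 kN·m
Load 3 — uniform load w=13 kN/m over full span:
  M_3 = wLx/2 - wL²/12 - wx²/2 = 13·4·(4/5)/2 - 13·4²/12 - 13·(4/5)²/2 = -52/75 kN·m
Load 4 — triangular load w₀=3 kN/m (0→w₀ over full span):
  M_4 = 3w₀Lx/20 - w₀L²/30 - w₀x³/(6L) = 3·3·4·(4/5)/20 - 3·4²/30 - 3·(4/5)³/(6·4) = -28/125 kN·m
Superposition: M = Σ M_i = -17/6000 kN·m ≈ -0.002833 kN·m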